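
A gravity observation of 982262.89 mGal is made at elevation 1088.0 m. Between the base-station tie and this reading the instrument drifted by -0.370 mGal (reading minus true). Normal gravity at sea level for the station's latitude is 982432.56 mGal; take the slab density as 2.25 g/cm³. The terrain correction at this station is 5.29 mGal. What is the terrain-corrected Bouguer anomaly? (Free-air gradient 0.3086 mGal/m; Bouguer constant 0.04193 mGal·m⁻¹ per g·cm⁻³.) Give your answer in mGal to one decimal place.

Drift-corrected reading = 982262.89 − (-0.370) = 982263.260 mGal
Free-air correction = 0.3086 × 1088.0 = 335.76 mGal
Free-air anomaly = 982263.260 − 982432.56 + (335.76) = 166.460 mGal
Bouguer slab correction = 0.04193 × 2.25 × 1088.0 = 102.64 mGal
Simple Bouguer anomaly = 166.460 − (102.64) = 63.820 mGal
Complete Bouguer anomaly = 63.820 + 5.29 = 69.110 mGal

69.1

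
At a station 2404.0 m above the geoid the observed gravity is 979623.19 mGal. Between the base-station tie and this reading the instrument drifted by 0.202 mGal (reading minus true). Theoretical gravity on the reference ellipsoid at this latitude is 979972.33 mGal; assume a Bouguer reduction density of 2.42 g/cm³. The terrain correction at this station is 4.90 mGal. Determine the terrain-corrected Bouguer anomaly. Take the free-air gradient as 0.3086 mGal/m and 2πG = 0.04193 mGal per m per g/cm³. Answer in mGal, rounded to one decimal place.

153.5

Drift-corrected reading = 979623.19 − (0.202) = 979622.988 mGal
Free-air correction = 0.3086 × 2404.0 = 741.87 mGal
Free-air anomaly = 979622.988 − 979972.33 + (741.87) = 392.528 mGal
Bouguer slab correction = 0.04193 × 2.42 × 2404.0 = 243.94 mGal
Simple Bouguer anomaly = 392.528 − (243.94) = 148.588 mGal
Complete Bouguer anomaly = 148.588 + 4.90 = 153.488 mGal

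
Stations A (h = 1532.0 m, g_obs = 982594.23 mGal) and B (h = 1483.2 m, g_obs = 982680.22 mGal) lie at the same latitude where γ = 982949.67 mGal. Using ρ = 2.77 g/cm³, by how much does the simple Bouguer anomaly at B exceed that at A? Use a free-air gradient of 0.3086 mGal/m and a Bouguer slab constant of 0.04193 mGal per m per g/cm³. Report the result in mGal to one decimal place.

Δg_SB(A) = 982594.23 − 982949.67 + 0.3086×1532.0 − 0.04193×2.77×1532.0 = -60.60 mGal
Δg_SB(B) = 982680.22 − 982949.67 + 0.3086×1483.2 − 0.04193×2.77×1483.2 = 16.00 mGal
Difference = 16.00 − (-60.60) = 76.60 mGal

76.6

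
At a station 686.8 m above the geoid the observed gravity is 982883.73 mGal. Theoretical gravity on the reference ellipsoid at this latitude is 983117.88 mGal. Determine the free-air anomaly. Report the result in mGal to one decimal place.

-22.2

Free-air correction = 0.3086 × 686.8 = 211.95 mGal
Free-air anomaly = 982883.73 − 983117.88 + (211.95) = -22.20 mGal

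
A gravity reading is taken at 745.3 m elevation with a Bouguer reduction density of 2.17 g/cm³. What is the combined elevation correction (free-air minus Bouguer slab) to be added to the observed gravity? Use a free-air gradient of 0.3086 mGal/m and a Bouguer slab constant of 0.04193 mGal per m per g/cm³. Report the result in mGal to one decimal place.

162.2

Combined gradient = 0.3086 − 0.04193 × 2.17 = 0.2176119 mGal/m
Combined elevation correction = 0.2176119 × 745.3 = 162.2 mGal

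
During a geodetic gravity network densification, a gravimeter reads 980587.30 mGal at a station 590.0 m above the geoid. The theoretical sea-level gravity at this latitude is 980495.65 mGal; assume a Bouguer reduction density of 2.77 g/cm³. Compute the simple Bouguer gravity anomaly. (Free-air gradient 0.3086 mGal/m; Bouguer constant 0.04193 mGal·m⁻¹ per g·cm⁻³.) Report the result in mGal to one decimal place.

205.2

Free-air correction = 0.3086 × 590.0 = 182.07 mGal
Free-air anomaly = 980587.30 − 980495.65 + (182.07) = 273.72 mGal
Bouguer slab correction = 0.04193 × 2.77 × 590.0 = 68.53 mGal
Simple Bouguer anomaly = 273.72 − (68.53) = 205.19 mGal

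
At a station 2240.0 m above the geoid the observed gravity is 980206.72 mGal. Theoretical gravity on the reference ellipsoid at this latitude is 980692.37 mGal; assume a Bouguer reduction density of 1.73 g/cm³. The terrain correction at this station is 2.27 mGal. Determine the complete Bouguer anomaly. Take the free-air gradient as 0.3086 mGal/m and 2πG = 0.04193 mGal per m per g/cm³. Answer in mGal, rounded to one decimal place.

45.4

Free-air correction = 0.3086 × 2240.0 = 691.26 mGal
Free-air anomaly = 980206.72 − 980692.37 + (691.26) = 205.61 mGal
Bouguer slab correction = 0.04193 × 1.73 × 2240.0 = 162.49 mGal
Simple Bouguer anomaly = 205.61 − (162.49) = 43.12 mGal
Complete Bouguer anomaly = 43.12 + 2.27 = 45.39 mGal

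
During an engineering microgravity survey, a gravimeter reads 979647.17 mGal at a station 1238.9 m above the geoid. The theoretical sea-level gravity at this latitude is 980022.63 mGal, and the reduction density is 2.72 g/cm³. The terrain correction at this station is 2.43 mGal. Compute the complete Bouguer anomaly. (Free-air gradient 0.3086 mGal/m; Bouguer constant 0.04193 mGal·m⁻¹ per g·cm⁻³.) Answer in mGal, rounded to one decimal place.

Free-air correction = 0.3086 × 1238.9 = 382.32 mGal
Free-air anomaly = 979647.17 − 980022.63 + (382.32) = 6.86 mGal
Bouguer slab correction = 0.04193 × 2.72 × 1238.9 = 141.30 mGal
Simple Bouguer anomaly = 6.86 − (141.30) = -134.44 mGal
Complete Bouguer anomaly = -134.44 + 2.43 = -132.01 mGal

-132.0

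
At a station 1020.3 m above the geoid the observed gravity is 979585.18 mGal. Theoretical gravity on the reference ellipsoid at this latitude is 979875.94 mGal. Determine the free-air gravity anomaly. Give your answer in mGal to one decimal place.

Free-air correction = 0.3086 × 1020.3 = 314.86 mGal
Free-air anomaly = 979585.18 − 979875.94 + (314.86) = 24.10 mGal

24.1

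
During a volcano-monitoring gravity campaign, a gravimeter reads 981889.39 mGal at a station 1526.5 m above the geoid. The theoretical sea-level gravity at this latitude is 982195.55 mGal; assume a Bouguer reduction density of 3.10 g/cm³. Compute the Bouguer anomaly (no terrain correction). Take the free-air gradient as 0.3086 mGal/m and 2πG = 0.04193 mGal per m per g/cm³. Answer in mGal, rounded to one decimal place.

-33.5

Free-air correction = 0.3086 × 1526.5 = 471.08 mGal
Free-air anomaly = 981889.39 − 982195.55 + (471.08) = 164.92 mGal
Bouguer slab correction = 0.04193 × 3.10 × 1526.5 = 198.42 mGal
Simple Bouguer anomaly = 164.92 − (198.42) = -33.50 mGal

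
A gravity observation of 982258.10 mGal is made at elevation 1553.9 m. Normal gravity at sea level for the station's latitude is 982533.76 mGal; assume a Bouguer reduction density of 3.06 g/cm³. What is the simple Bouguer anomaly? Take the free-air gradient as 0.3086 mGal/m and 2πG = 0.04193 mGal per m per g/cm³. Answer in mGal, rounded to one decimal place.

4.5

Free-air correction = 0.3086 × 1553.9 = 479.53 mGal
Free-air anomaly = 982258.10 − 982533.76 + (479.53) = 203.87 mGal
Bouguer slab correction = 0.04193 × 3.06 × 1553.9 = 199.37 mGal
Simple Bouguer anomaly = 203.87 − (199.37) = 4.50 mGal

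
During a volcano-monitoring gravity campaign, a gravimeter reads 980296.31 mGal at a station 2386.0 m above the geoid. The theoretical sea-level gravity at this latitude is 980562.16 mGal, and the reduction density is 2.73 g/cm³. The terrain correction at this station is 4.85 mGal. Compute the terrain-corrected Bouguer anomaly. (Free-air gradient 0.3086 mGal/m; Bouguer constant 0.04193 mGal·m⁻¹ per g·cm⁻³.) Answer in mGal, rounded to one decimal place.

202.2

Free-air correction = 0.3086 × 2386.0 = 736.32 mGal
Free-air anomaly = 980296.31 − 980562.16 + (736.32) = 470.47 mGal
Bouguer slab correction = 0.04193 × 2.73 × 2386.0 = 273.12 mGal
Simple Bouguer anomaly = 470.47 − (273.12) = 197.35 mGal
Complete Bouguer anomaly = 197.35 + 4.85 = 202.20 mGal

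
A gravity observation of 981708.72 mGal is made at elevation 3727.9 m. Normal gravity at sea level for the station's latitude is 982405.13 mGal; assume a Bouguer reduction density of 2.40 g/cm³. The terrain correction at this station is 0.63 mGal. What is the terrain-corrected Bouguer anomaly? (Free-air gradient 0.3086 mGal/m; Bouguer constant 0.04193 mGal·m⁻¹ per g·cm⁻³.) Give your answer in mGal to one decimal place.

79.5

Free-air correction = 0.3086 × 3727.9 = 1150.43 mGal
Free-air anomaly = 981708.72 − 982405.13 + (1150.43) = 454.02 mGal
Bouguer slab correction = 0.04193 × 2.40 × 3727.9 = 375.15 mGal
Simple Bouguer anomaly = 454.02 − (375.15) = 78.87 mGal
Complete Bouguer anomaly = 78.87 + 0.63 = 79.50 mGal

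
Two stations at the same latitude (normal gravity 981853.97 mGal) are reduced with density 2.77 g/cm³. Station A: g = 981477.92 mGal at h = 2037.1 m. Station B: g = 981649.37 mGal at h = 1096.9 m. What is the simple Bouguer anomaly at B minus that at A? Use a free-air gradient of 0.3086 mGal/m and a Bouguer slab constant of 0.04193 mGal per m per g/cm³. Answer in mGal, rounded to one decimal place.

Δg_SB(A) = 981477.92 − 981853.97 + 0.3086×2037.1 − 0.04193×2.77×2037.1 = 16.00 mGal
Δg_SB(B) = 981649.37 − 981853.97 + 0.3086×1096.9 − 0.04193×2.77×1096.9 = 6.50 mGal
Difference = 6.50 − (16.00) = -9.50 mGal

-9.5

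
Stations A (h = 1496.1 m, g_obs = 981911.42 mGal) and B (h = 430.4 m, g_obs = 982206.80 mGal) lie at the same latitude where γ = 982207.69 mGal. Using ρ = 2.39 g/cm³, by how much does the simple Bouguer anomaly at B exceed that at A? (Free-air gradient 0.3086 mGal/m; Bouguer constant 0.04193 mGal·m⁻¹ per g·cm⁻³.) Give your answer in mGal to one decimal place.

Δg_SB(A) = 981911.42 − 982207.69 + 0.3086×1496.1 − 0.04193×2.39×1496.1 = 15.50 mGal
Δg_SB(B) = 982206.80 − 982207.69 + 0.3086×430.4 − 0.04193×2.39×430.4 = 88.80 mGal
Difference = 88.80 − (15.50) = 73.30 mGal

73.3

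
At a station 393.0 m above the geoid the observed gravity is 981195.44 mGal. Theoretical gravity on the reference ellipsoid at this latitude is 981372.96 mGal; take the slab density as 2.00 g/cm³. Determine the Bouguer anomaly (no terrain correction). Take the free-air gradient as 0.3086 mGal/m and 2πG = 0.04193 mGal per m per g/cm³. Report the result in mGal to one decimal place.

Free-air correction = 0.3086 × 393.0 = 121.28 mGal
Free-air anomaly = 981195.44 − 981372.96 + (121.28) = -56.24 mGal
Bouguer slab correction = 0.04193 × 2.00 × 393.0 = 32.96 mGal
Simple Bouguer anomaly = -56.24 − (32.96) = -89.20 mGal

-89.2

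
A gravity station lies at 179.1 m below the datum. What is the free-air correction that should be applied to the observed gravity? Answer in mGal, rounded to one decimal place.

-55.3

Free-air correction = 0.3086 × -179.1 = -55.3 mGal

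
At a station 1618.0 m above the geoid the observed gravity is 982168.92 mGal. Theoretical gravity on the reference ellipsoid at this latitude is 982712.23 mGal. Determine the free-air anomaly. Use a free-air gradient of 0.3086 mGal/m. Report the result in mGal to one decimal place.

Free-air correction = 0.3086 × 1618.0 = 499.31 mGal
Free-air anomaly = 982168.92 − 982712.23 + (499.31) = -44.00 mGal

-44.0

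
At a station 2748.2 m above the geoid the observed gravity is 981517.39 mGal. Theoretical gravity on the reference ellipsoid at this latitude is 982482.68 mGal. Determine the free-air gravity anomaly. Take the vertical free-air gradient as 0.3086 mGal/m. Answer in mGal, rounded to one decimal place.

-117.2

Free-air correction = 0.3086 × 2748.2 = 848.09 mGal
Free-air anomaly = 981517.39 − 982482.68 + (848.09) = -117.20 mGal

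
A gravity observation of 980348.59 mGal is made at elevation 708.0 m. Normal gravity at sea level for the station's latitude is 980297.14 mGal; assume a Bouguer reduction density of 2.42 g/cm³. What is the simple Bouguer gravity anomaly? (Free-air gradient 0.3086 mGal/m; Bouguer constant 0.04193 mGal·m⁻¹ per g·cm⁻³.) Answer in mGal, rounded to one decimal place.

Free-air correction = 0.3086 × 708.0 = 218.49 mGal
Free-air anomaly = 980348.59 − 980297.14 + (218.49) = 269.94 mGal
Bouguer slab correction = 0.04193 × 2.42 × 708.0 = 71.84 mGal
Simple Bouguer anomaly = 269.94 − (71.84) = 198.10 mGal

198.1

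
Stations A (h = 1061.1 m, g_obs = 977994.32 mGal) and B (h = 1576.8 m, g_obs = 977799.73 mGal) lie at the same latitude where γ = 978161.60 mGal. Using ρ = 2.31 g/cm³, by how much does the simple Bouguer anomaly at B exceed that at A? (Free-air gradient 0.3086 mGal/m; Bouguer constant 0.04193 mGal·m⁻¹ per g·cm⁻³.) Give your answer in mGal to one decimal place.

-85.4

Δg_SB(A) = 977994.32 − 978161.60 + 0.3086×1061.1 − 0.04193×2.31×1061.1 = 57.40 mGal
Δg_SB(B) = 977799.73 − 978161.60 + 0.3086×1576.8 − 0.04193×2.31×1576.8 = -28.00 mGal
Difference = -28.00 − (57.40) = -85.40 mGal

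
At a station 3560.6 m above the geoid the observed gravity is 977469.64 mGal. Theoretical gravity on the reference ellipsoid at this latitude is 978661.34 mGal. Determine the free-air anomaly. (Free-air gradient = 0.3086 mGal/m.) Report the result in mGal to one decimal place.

Free-air correction = 0.3086 × 3560.6 = 1098.80 mGal
Free-air anomaly = 977469.64 − 978661.34 + (1098.80) = -92.90 mGal

-92.9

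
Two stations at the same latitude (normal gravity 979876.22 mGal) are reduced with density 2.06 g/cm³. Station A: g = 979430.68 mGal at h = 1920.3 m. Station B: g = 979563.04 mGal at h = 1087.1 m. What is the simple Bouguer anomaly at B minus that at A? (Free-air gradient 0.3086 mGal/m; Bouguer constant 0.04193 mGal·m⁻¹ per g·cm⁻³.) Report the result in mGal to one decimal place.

Δg_SB(A) = 979430.68 − 979876.22 + 0.3086×1920.3 − 0.04193×2.06×1920.3 = -18.80 mGal
Δg_SB(B) = 979563.04 − 979876.22 + 0.3086×1087.1 − 0.04193×2.06×1087.1 = -71.60 mGal
Difference = -71.60 − (-18.80) = -52.80 mGal

-52.8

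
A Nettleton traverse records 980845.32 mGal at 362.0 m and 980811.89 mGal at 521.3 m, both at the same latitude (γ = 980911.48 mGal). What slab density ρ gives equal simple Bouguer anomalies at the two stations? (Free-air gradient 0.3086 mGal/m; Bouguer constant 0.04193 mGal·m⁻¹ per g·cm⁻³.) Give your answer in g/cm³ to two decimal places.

2.35

Δg_obs = 980811.89 − 980845.32 = -33.43 mGal over Δh = 521.3 − 362.0 = 159.3 m
Equal Bouguer anomalies ⇒ Δg_obs + (0.3086 − 0.04193ρ)·Δh = 0
0.3086 − 0.04193ρ = −Δg_obs/Δh = 0.20986
ρ = (0.3086 − 0.20986) / 0.04193 = 2.35 g/cm³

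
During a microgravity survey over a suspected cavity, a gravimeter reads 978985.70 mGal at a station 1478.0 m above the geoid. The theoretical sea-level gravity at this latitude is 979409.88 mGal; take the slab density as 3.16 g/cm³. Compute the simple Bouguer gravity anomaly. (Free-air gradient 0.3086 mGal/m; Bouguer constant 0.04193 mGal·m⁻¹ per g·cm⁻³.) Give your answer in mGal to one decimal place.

Free-air correction = 0.3086 × 1478.0 = 456.11 mGal
Free-air anomaly = 978985.70 − 979409.88 + (456.11) = 31.93 mGal
Bouguer slab correction = 0.04193 × 3.16 × 1478.0 = 195.83 mGal
Simple Bouguer anomaly = 31.93 − (195.83) = -163.90 mGal

-163.9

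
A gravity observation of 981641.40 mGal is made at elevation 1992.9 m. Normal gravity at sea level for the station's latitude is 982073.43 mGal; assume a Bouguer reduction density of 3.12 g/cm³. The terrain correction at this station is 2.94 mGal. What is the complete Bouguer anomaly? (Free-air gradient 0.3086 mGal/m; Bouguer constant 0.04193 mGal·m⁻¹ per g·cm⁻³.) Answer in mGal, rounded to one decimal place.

-74.8

Free-air correction = 0.3086 × 1992.9 = 615.01 mGal
Free-air anomaly = 981641.40 − 982073.43 + (615.01) = 182.98 mGal
Bouguer slab correction = 0.04193 × 3.12 × 1992.9 = 260.71 mGal
Simple Bouguer anomaly = 182.98 − (260.71) = -77.73 mGal
Complete Bouguer anomaly = -77.73 + 2.94 = -74.79 mGal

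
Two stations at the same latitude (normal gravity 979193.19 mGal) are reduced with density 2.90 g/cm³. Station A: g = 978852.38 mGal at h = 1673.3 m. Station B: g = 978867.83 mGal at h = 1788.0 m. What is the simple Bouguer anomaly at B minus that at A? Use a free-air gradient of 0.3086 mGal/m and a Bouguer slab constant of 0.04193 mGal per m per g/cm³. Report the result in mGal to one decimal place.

Δg_SB(A) = 978852.38 − 979193.19 + 0.3086×1673.3 − 0.04193×2.90×1673.3 = -27.90 mGal
Δg_SB(B) = 978867.83 − 979193.19 + 0.3086×1788.0 − 0.04193×2.90×1788.0 = 9.00 mGal
Difference = 9.00 − (-27.90) = 36.90 mGal

36.9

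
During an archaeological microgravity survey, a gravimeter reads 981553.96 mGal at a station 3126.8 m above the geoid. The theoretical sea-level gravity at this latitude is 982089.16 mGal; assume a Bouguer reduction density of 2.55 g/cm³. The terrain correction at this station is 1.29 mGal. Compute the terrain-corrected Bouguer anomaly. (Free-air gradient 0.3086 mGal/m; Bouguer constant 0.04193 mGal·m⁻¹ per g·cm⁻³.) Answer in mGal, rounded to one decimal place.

96.7

Free-air correction = 0.3086 × 3126.8 = 964.93 mGal
Free-air anomaly = 981553.96 − 982089.16 + (964.93) = 429.73 mGal
Bouguer slab correction = 0.04193 × 2.55 × 3126.8 = 334.32 mGal
Simple Bouguer anomaly = 429.73 − (334.32) = 95.41 mGal
Complete Bouguer anomaly = 95.41 + 1.29 = 96.70 mGal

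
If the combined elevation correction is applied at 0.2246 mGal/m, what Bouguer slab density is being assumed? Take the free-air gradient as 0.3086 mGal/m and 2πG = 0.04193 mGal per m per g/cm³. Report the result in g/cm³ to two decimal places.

0.2246 = 0.3086 − 0.04193 × ρ
ρ = (0.3086 − 0.2246) / 0.04193 = 2.00 g/cm³

2.00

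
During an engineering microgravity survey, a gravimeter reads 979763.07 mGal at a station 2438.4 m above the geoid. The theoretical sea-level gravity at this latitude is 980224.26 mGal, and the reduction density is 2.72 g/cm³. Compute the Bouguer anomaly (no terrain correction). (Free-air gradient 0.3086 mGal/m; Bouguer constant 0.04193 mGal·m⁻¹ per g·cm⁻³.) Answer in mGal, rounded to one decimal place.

Free-air correction = 0.3086 × 2438.4 = 752.49 mGal
Free-air anomaly = 979763.07 − 980224.26 + (752.49) = 291.30 mGal
Bouguer slab correction = 0.04193 × 2.72 × 2438.4 = 278.10 mGal
Simple Bouguer anomaly = 291.30 − (278.10) = 13.20 mGal

13.2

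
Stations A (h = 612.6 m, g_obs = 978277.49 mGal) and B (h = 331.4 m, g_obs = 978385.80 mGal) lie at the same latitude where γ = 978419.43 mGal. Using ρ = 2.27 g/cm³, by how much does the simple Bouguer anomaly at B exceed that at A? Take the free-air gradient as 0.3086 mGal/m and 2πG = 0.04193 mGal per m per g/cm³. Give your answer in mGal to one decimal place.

Δg_SB(A) = 978277.49 − 978419.43 + 0.3086×612.6 − 0.04193×2.27×612.6 = -11.20 mGal
Δg_SB(B) = 978385.80 − 978419.43 + 0.3086×331.4 − 0.04193×2.27×331.4 = 37.10 mGal
Difference = 37.10 − (-11.20) = 48.30 mGal

48.3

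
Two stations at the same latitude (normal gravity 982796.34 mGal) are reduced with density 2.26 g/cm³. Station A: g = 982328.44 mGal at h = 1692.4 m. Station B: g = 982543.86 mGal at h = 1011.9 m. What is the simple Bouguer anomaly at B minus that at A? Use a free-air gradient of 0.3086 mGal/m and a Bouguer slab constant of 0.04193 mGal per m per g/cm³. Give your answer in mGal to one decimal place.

69.9

Δg_SB(A) = 982328.44 − 982796.34 + 0.3086×1692.4 − 0.04193×2.26×1692.4 = -106.00 mGal
Δg_SB(B) = 982543.86 − 982796.34 + 0.3086×1011.9 − 0.04193×2.26×1011.9 = -36.10 mGal
Difference = -36.10 − (-106.00) = 69.90 mGal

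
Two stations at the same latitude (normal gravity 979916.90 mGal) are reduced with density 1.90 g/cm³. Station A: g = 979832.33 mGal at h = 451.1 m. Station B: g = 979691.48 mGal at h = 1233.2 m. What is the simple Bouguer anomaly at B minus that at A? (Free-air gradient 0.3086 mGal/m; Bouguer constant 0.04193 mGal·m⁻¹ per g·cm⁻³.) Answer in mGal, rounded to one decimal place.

38.2

Δg_SB(A) = 979832.33 − 979916.90 + 0.3086×451.1 − 0.04193×1.90×451.1 = 18.70 mGal
Δg_SB(B) = 979691.48 − 979916.90 + 0.3086×1233.2 − 0.04193×1.90×1233.2 = 56.90 mGal
Difference = 56.90 − (18.70) = 38.20 mGal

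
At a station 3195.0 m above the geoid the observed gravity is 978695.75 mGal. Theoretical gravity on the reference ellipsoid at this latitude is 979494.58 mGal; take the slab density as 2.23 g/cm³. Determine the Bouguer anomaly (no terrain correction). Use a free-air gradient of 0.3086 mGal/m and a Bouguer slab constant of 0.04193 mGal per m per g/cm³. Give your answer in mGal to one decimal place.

-111.6

Free-air correction = 0.3086 × 3195.0 = 985.98 mGal
Free-air anomaly = 978695.75 − 979494.58 + (985.98) = 187.15 mGal
Bouguer slab correction = 0.04193 × 2.23 × 3195.0 = 298.74 mGal
Simple Bouguer anomaly = 187.15 − (298.74) = -111.59 mGal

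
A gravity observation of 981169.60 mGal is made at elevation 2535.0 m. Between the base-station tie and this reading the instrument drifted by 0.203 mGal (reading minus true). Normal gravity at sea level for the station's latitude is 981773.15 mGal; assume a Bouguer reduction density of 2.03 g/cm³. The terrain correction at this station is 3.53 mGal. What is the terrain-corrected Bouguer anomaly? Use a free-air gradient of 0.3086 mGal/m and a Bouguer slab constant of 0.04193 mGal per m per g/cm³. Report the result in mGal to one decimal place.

-33.7

Drift-corrected reading = 981169.60 − (0.203) = 981169.397 mGal
Free-air correction = 0.3086 × 2535.0 = 782.30 mGal
Free-air anomaly = 981169.397 − 981773.15 + (782.30) = 178.547 mGal
Bouguer slab correction = 0.04193 × 2.03 × 2535.0 = 215.77 mGal
Simple Bouguer anomaly = 178.547 − (215.77) = -37.223 mGal
Complete Bouguer anomaly = -37.223 + 3.53 = -33.693 mGal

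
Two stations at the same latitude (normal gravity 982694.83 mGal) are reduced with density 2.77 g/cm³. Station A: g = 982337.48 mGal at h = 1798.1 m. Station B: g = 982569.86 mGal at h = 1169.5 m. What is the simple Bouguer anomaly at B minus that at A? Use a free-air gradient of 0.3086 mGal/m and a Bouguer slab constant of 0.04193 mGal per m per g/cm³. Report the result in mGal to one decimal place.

111.4

Δg_SB(A) = 982337.48 − 982694.83 + 0.3086×1798.1 − 0.04193×2.77×1798.1 = -11.30 mGal
Δg_SB(B) = 982569.86 − 982694.83 + 0.3086×1169.5 − 0.04193×2.77×1169.5 = 100.10 mGal
Difference = 100.10 − (-11.30) = 111.40 mGal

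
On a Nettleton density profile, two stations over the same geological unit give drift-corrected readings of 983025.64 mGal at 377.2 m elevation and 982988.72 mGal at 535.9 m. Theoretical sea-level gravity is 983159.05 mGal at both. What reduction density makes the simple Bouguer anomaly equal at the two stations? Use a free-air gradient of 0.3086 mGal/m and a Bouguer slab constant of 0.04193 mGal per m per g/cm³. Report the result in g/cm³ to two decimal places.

1.81

Δg_obs = 982988.72 − 983025.64 = -36.92 mGal over Δh = 535.9 − 377.2 = 158.7 m
Equal Bouguer anomalies ⇒ Δg_obs + (0.3086 − 0.04193ρ)·Δh = 0
0.3086 − 0.04193ρ = −Δg_obs/Δh = 0.23264
ρ = (0.3086 − 0.23264) / 0.04193 = 1.81 g/cm³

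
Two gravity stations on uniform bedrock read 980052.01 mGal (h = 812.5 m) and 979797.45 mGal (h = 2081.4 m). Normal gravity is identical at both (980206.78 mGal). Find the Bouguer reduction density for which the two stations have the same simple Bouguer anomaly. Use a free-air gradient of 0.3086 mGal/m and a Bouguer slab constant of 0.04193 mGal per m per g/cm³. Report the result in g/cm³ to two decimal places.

Δg_obs = 979797.45 − 980052.01 = -254.56 mGal over Δh = 2081.4 − 812.5 = 1268.9 m
Equal Bouguer anomalies ⇒ Δg_obs + (0.3086 − 0.04193ρ)·Δh = 0
0.3086 − 0.04193ρ = −Δg_obs/Δh = 0.20061
ρ = (0.3086 − 0.20061) / 0.04193 = 2.58 g/cm³

2.58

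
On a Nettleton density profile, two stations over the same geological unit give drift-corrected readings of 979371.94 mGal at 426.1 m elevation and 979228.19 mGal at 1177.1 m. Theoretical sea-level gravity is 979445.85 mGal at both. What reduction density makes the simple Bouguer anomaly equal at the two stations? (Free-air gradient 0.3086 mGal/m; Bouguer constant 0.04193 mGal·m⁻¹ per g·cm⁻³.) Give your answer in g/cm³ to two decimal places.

Δg_obs = 979228.19 − 979371.94 = -143.75 mGal over Δh = 1177.1 − 426.1 = 751.0 m
Equal Bouguer anomalies ⇒ Δg_obs + (0.3086 − 0.04193ρ)·Δh = 0
0.3086 − 0.04193ρ = −Δg_obs/Δh = 0.19141
ρ = (0.3086 − 0.19141) / 0.04193 = 2.79 g/cm³

2.79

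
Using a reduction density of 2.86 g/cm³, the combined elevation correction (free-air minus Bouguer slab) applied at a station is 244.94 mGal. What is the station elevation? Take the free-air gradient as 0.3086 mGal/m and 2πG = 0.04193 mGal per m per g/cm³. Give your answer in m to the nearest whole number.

Combined gradient = 0.3086 − 0.04193 × 2.86 = 0.1886802 mGal/m
h = 244.94 / 0.1886802 = 1298.18 m

1298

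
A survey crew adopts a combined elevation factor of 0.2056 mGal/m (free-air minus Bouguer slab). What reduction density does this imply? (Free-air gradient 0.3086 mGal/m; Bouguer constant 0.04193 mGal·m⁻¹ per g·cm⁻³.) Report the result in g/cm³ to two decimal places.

2.46

0.2056 = 0.3086 − 0.04193 × ρ
ρ = (0.3086 − 0.2056) / 0.04193 = 2.46 g/cm³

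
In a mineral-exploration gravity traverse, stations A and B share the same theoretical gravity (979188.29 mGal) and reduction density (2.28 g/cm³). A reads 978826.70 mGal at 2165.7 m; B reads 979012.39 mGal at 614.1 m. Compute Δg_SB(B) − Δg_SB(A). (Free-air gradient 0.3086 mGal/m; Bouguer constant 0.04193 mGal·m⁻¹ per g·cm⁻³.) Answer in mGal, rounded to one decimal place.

Δg_SB(A) = 978826.70 − 979188.29 + 0.3086×2165.7 − 0.04193×2.28×2165.7 = 99.70 mGal
Δg_SB(B) = 979012.39 − 979188.29 + 0.3086×614.1 − 0.04193×2.28×614.1 = -45.10 mGal
Difference = -45.10 − (99.70) = -144.80 mGal

-144.8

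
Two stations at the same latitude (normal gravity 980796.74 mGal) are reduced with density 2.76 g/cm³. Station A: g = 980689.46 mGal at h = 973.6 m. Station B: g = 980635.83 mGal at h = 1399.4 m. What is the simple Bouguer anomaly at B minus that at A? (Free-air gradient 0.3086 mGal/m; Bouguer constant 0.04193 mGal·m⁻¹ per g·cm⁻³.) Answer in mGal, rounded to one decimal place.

28.5

Δg_SB(A) = 980689.46 − 980796.74 + 0.3086×973.6 − 0.04193×2.76×973.6 = 80.50 mGal
Δg_SB(B) = 980635.83 − 980796.74 + 0.3086×1399.4 − 0.04193×2.76×1399.4 = 109.00 mGal
Difference = 109.00 − (80.50) = 28.50 mGal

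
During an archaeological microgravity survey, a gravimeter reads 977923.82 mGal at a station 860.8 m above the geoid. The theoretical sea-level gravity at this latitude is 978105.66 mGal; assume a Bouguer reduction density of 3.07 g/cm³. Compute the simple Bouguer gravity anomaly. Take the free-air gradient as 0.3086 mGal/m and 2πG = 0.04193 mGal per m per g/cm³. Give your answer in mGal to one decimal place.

-27.0

Free-air correction = 0.3086 × 860.8 = 265.64 mGal
Free-air anomaly = 977923.82 − 978105.66 + (265.64) = 83.80 mGal
Bouguer slab correction = 0.04193 × 3.07 × 860.8 = 110.81 mGal
Simple Bouguer anomaly = 83.80 − (110.81) = -27.01 mGal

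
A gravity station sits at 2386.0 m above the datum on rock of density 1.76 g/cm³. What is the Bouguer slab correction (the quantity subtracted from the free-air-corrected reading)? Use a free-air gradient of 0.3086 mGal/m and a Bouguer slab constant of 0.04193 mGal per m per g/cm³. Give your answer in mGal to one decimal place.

Bouguer slab correction = 0.04193 × 1.76 × 2386.0 = 176.1 mGal

176.1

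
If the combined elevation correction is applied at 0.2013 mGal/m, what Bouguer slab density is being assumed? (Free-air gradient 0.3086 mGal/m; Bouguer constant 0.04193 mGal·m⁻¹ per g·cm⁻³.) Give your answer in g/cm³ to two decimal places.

0.2013 = 0.3086 − 0.04193 × ρ
ρ = (0.3086 − 0.2013) / 0.04193 = 2.56 g/cm³

2.56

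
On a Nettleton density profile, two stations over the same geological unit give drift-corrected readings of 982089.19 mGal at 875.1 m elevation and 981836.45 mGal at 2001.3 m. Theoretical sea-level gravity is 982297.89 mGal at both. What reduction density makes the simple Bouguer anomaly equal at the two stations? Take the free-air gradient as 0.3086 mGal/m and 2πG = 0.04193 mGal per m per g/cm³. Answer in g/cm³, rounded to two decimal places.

2.01

Δg_obs = 981836.45 − 982089.19 = -252.74 mGal over Δh = 2001.3 − 875.1 = 1126.2 m
Equal Bouguer anomalies ⇒ Δg_obs + (0.3086 − 0.04193ρ)·Δh = 0
0.3086 − 0.04193ρ = −Δg_obs/Δh = 0.22442
ρ = (0.3086 − 0.22442) / 0.04193 = 2.01 g/cm³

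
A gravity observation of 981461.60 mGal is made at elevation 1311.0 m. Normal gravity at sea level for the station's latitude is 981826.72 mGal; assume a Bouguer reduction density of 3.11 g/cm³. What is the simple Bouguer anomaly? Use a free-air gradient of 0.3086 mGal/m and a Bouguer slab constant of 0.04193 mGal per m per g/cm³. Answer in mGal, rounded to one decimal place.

-131.5

Free-air correction = 0.3086 × 1311.0 = 404.57 mGal
Free-air anomaly = 981461.60 − 981826.72 + (404.57) = 39.45 mGal
Bouguer slab correction = 0.04193 × 3.11 × 1311.0 = 170.96 mGal
Simple Bouguer anomaly = 39.45 − (170.96) = -131.51 mGal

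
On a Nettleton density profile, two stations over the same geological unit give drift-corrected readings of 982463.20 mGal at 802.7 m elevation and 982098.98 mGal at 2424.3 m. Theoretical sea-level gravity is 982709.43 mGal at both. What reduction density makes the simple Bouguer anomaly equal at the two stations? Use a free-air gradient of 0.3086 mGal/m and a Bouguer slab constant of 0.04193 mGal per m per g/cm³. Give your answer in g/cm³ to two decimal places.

Δg_obs = 982098.98 − 982463.20 = -364.22 mGal over Δh = 2424.3 − 802.7 = 1621.6 m
Equal Bouguer anomalies ⇒ Δg_obs + (0.3086 − 0.04193ρ)·Δh = 0
0.3086 − 0.04193ρ = −Δg_obs/Δh = 0.22461
ρ = (0.3086 − 0.22461) / 0.04193 = 2.00 g/cm³

2.00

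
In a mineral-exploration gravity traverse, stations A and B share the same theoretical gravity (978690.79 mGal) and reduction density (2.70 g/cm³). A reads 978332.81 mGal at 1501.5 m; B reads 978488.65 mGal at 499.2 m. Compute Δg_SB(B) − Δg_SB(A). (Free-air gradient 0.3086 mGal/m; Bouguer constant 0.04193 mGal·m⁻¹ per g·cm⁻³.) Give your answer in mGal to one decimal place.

-40.0

Δg_SB(A) = 978332.81 − 978690.79 + 0.3086×1501.5 − 0.04193×2.70×1501.5 = -64.60 mGal
Δg_SB(B) = 978488.65 − 978690.79 + 0.3086×499.2 − 0.04193×2.70×499.2 = -104.60 mGal
Difference = -104.60 − (-64.60) = -40.00 mGal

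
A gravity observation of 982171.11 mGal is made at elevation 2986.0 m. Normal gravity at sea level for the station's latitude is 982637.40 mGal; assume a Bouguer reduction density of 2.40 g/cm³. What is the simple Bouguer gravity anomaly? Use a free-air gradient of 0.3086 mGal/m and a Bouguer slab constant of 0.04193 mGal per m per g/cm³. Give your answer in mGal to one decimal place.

154.7

Free-air correction = 0.3086 × 2986.0 = 921.48 mGal
Free-air anomaly = 982171.11 − 982637.40 + (921.48) = 455.19 mGal
Bouguer slab correction = 0.04193 × 2.40 × 2986.0 = 300.49 mGal
Simple Bouguer anomaly = 455.19 − (300.49) = 154.70 mGal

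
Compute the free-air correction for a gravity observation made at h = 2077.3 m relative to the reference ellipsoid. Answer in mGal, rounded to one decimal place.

Free-air correction = 0.3086 × 2077.3 = 641.1 mGal

641.1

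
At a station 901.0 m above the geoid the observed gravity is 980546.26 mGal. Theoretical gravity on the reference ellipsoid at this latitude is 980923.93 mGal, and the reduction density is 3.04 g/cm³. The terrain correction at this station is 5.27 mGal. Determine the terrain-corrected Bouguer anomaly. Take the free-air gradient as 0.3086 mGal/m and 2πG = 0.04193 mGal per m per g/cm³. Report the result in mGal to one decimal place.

Free-air correction = 0.3086 × 901.0 = 278.05 mGal
Free-air anomaly = 980546.26 − 980923.93 + (278.05) = -99.62 mGal
Bouguer slab correction = 0.04193 × 3.04 × 901.0 = 114.85 mGal
Simple Bouguer anomaly = -99.62 − (114.85) = -214.47 mGal
Complete Bouguer anomaly = -214.47 + 5.27 = -209.20 mGal

-209.2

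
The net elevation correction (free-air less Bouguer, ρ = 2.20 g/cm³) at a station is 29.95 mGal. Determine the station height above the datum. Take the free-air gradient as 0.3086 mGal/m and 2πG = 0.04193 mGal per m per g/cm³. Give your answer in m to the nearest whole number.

138

Combined gradient = 0.3086 − 0.04193 × 2.20 = 0.2163540 mGal/m
h = 29.95 / 0.2163540 = 138.43 m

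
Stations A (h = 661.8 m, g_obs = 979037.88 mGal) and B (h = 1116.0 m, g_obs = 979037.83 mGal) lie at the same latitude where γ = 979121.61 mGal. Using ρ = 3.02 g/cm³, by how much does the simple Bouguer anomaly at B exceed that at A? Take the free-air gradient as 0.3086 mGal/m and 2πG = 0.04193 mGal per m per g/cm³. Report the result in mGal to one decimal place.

Δg_SB(A) = 979037.88 − 979121.61 + 0.3086×661.8 − 0.04193×3.02×661.8 = 36.70 mGal
Δg_SB(B) = 979037.83 − 979121.61 + 0.3086×1116.0 − 0.04193×3.02×1116.0 = 119.30 mGal
Difference = 119.30 − (36.70) = 82.60 mGal

82.6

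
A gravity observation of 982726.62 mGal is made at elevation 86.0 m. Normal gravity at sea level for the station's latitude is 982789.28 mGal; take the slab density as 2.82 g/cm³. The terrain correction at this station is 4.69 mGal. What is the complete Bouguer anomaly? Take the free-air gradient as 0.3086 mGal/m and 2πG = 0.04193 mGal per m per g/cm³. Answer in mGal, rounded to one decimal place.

Free-air correction = 0.3086 × 86.0 = 26.54 mGal
Free-air anomaly = 982726.62 − 982789.28 + (26.54) = -36.12 mGal
Bouguer slab correction = 0.04193 × 2.82 × 86.0 = 10.17 mGal
Simple Bouguer anomaly = -36.12 − (10.17) = -46.29 mGal
Complete Bouguer anomaly = -46.29 + 4.69 = -41.60 mGal

-41.6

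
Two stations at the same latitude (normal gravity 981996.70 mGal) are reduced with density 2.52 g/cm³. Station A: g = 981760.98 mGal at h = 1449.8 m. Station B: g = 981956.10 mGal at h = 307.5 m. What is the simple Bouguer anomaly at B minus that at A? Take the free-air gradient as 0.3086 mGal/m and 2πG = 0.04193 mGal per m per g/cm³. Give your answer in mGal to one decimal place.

-36.7

Δg_SB(A) = 981760.98 − 981996.70 + 0.3086×1449.8 − 0.04193×2.52×1449.8 = 58.50 mGal
Δg_SB(B) = 981956.10 − 981996.70 + 0.3086×307.5 − 0.04193×2.52×307.5 = 21.80 mGal
Difference = 21.80 − (58.50) = -36.70 mGal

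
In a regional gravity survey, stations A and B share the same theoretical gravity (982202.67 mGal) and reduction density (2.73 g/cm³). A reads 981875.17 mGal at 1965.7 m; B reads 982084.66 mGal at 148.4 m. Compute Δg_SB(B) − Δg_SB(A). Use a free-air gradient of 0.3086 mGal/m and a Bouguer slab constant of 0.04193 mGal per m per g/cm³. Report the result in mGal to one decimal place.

Δg_SB(A) = 981875.17 − 982202.67 + 0.3086×1965.7 − 0.04193×2.73×1965.7 = 54.10 mGal
Δg_SB(B) = 982084.66 − 982202.67 + 0.3086×148.4 − 0.04193×2.73×148.4 = -89.20 mGal
Difference = -89.20 − (54.10) = -143.30 mGal

-143.3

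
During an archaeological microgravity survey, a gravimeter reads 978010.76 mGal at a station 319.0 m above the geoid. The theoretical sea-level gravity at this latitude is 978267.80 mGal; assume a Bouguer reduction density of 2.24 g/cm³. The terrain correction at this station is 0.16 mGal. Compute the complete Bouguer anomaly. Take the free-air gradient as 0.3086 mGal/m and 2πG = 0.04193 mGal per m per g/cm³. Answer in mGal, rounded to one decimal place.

-188.4

Free-air correction = 0.3086 × 319.0 = 98.44 mGal
Free-air anomaly = 978010.76 − 978267.80 + (98.44) = -158.60 mGal
Bouguer slab correction = 0.04193 × 2.24 × 319.0 = 29.96 mGal
Simple Bouguer anomaly = -158.60 − (29.96) = -188.56 mGal
Complete Bouguer anomaly = -188.56 + 0.16 = -188.40 mGal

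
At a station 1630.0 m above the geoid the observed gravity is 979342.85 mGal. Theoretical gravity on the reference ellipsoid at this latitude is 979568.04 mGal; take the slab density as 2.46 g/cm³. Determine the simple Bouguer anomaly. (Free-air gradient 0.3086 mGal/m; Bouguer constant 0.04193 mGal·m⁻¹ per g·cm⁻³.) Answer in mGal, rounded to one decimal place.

Free-air correction = 0.3086 × 1630.0 = 503.02 mGal
Free-air anomaly = 979342.85 − 979568.04 + (503.02) = 277.83 mGal
Bouguer slab correction = 0.04193 × 2.46 × 1630.0 = 168.13 mGal
Simple Bouguer anomaly = 277.83 − (168.13) = 109.70 mGal

109.7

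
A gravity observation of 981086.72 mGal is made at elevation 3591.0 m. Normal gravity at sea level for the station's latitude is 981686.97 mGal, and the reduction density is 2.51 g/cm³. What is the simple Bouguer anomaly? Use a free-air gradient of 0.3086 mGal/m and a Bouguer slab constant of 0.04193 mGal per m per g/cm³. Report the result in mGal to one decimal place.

Free-air correction = 0.3086 × 3591.0 = 1108.18 mGal
Free-air anomaly = 981086.72 − 981686.97 + (1108.18) = 507.93 mGal
Bouguer slab correction = 0.04193 × 2.51 × 3591.0 = 377.93 mGal
Simple Bouguer anomaly = 507.93 − (377.93) = 130.00 mGal

130.0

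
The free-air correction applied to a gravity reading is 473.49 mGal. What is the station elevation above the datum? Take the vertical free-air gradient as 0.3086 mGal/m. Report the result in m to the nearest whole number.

h = 473.49 / 0.3086 = 1534.32 m

1534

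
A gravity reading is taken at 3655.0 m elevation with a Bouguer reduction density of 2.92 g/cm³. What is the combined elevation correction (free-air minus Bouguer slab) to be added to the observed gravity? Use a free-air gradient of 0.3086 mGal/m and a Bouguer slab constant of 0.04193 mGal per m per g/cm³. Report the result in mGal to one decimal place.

680.4

Combined gradient = 0.3086 − 0.04193 × 2.92 = 0.1861644 mGal/m
Combined elevation correction = 0.1861644 × 3655.0 = 680.4 mGal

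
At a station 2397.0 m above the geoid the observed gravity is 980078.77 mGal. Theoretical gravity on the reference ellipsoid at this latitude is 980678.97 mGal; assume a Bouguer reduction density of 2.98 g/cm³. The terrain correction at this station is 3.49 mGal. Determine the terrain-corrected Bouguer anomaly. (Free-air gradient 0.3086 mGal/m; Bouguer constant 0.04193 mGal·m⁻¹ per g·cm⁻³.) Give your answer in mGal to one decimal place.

-156.5

Free-air correction = 0.3086 × 2397.0 = 739.71 mGal
Free-air anomaly = 980078.77 − 980678.97 + (739.71) = 139.51 mGal
Bouguer slab correction = 0.04193 × 2.98 × 2397.0 = 299.51 mGal
Simple Bouguer anomaly = 139.51 − (299.51) = -160.00 mGal
Complete Bouguer anomaly = -160.00 + 3.49 = -156.51 mGal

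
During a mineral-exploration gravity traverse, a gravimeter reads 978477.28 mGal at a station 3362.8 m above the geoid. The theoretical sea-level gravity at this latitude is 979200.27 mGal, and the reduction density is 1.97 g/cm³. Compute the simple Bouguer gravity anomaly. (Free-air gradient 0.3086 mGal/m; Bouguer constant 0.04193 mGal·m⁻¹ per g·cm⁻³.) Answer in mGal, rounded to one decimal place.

Free-air correction = 0.3086 × 3362.8 = 1037.76 mGal
Free-air anomaly = 978477.28 − 979200.27 + (1037.76) = 314.77 mGal
Bouguer slab correction = 0.04193 × 1.97 × 3362.8 = 277.77 mGal
Simple Bouguer anomaly = 314.77 − (277.77) = 37.00 mGal

37.0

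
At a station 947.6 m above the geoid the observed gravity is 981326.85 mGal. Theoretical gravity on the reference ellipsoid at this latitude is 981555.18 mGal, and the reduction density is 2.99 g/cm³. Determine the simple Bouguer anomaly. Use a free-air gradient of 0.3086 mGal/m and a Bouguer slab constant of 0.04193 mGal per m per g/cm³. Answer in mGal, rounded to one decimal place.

-54.7

Free-air correction = 0.3086 × 947.6 = 292.43 mGal
Free-air anomaly = 981326.85 − 981555.18 + (292.43) = 64.10 mGal
Bouguer slab correction = 0.04193 × 2.99 × 947.6 = 118.80 mGal
Simple Bouguer anomaly = 64.10 − (118.80) = -54.70 mGal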